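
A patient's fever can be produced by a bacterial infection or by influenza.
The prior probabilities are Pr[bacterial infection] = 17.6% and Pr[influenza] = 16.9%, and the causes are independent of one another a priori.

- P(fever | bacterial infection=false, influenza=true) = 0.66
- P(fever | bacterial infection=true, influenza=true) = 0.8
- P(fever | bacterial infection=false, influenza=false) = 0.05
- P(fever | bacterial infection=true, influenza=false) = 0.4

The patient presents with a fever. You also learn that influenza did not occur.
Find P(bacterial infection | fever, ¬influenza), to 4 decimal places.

P(bacterial infection | fever, ¬influenza) ≈ 0.6308

By total probability over both values of bacterial infection:
  P(fever | ¬influenza) = 0.05×0.824 + 0.4×0.176
        = 0.041200 + 0.070400 = 0.111600
The terms with bacterial infection present sum to 0.070400, so
  P(bacterial infection | fever, ¬influenza) = 0.070400 / 0.111600 ≈ 0.6308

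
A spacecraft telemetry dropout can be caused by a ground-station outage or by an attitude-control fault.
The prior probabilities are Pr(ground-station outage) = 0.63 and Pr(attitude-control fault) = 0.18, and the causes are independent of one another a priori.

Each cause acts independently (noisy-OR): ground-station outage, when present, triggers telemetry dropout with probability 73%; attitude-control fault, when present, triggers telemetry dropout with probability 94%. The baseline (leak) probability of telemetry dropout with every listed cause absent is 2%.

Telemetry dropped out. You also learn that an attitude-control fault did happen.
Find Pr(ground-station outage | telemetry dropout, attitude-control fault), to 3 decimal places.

Under noisy-OR, P(telemetry dropout | causes) = 1 − (1−0.02)·∏(1−qᵢ) over the active causes.
Weight on ground-station outage=true, given the evidence: 0.984124*0.63 = 0.619998
Denominator P(telemetry dropout | attitude-control fault): 0.9412*0.37 + 0.984124*0.63 = 0.968242
Posterior = 0.619998 / 0.968242 ≈ 0.640

Pr(ground-station outage | telemetry dropout, attitude-control fault) ≈ 0.640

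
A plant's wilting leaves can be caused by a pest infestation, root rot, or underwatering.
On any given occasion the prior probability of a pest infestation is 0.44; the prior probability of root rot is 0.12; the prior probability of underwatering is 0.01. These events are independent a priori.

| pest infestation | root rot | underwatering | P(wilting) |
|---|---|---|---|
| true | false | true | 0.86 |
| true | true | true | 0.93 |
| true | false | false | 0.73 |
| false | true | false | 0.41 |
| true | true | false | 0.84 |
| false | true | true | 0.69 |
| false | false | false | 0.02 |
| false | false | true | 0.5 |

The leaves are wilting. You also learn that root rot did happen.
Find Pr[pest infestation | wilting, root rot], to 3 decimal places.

Pr[pest infestation | wilting, root rot] ≈ 0.615

For the numerator, keep only pest infestation=true terms: 0.365904 + 0.004092 = 0.369996
The normalizing constant is 0.41×0.56×0.99 + 0.69×0.56×0.01 + 0.84×0.44×0.99 + 0.93×0.44×0.01 = 0.601164
P(pest infestation | wilting, root rot) = 0.369996/0.601164 ≈ 0.615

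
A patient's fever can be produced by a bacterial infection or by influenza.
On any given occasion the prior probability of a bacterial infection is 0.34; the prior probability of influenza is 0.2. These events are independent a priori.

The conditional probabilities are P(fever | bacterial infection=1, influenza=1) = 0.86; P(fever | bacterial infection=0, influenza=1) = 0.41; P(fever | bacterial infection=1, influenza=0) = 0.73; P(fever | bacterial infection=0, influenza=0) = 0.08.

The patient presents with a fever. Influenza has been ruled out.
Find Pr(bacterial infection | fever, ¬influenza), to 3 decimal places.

Pr(bacterial infection | fever, ¬influenza) ≈ 0.825

P(fever | ¬influenza) = 0.08×0.66 + 0.73×0.34 = 0.052800 + 0.248200 = 0.301000
Restricting to configurations with bacterial infection present: 0.73×0.34 = 0.248200.
So P(bacterial infection | fever, ¬influenza) = 0.248200/0.301000 ≈ 0.825.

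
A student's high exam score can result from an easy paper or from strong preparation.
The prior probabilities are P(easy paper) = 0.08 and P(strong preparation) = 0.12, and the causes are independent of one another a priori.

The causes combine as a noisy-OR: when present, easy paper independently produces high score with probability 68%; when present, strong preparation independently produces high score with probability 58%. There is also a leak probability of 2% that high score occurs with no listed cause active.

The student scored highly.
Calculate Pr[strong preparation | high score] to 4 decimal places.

Under noisy-OR, P(high score | causes) = 1 − (1−0.02)·∏(1−qᵢ) over the active causes.
Sum P(high score|·) weighted by the priors over the 4 (easy paper, strong preparation) configurations:
  P(high score) = 0.02×0.92×0.88 + 0.5884×0.92×0.12 + 0.6864×0.08×0.88 + 0.868288×0.08×0.12
        = 0.016192 + 0.064959 + 0.048323 + 0.008336 = 0.137810
Configurations with strong preparation contribute 0.073295, so
  P(strong preparation | high score) = 0.073295 / 0.137810 ≈ 0.5319

Pr[strong preparation | high score] ≈ 0.5319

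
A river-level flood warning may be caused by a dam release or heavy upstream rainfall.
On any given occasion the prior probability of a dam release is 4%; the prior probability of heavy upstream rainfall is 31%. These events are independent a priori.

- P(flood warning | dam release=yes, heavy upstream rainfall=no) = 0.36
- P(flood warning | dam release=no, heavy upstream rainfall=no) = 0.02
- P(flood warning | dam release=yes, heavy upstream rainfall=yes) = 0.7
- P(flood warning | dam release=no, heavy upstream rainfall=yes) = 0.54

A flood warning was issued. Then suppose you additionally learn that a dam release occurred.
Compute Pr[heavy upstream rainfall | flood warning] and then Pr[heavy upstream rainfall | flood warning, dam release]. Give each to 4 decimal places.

Pr[heavy upstream rainfall | flood warning] ≈ 0.8796; Pr[heavy upstream rainfall | flood warning, dam release] ≈ 0.4663

P(flood warning) = 0.02×0.96×0.69 + 0.54×0.96×0.31 + 0.36×0.04×0.69 + 0.7×0.04×0.31 = 0.013248 + 0.160704 + 0.009936 + 0.008680 = 0.192568
Restricting to configurations with heavy upstream rainfall present: 0.160704 + 0.008680 = 0.169384.
Hence the posterior is 0.169384/0.192568 ≈ 0.8796.

With the extra evidence:
Numerator (weight on configurations with heavy upstream rainfall): 0.7·0.31 = 0.217000
Denominator P(flood warning | dam release): 0.36·0.69 + 0.7·0.31 = 0.465400
Posterior = 0.217000 / 0.465400 ≈ 0.4663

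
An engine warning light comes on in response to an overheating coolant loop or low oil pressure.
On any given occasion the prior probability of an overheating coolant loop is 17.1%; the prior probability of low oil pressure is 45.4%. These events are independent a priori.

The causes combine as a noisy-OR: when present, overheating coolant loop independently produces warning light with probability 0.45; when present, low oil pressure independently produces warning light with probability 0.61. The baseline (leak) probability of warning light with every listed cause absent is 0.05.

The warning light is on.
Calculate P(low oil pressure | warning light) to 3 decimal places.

P(low oil pressure | warning light) ≈ 0.816

Under noisy-OR, P(warning light | causes) = 1 − (1−0.05)·∏(1−qᵢ) over the active causes.
For the numerator, keep only low oil pressure=true terms: 0.236922 + 0.061814 = 0.298736
Denominator P(warning light): 0.05×0.829×0.546 + 0.6295×0.829×0.454 + 0.4775×0.171×0.546 + 0.796225×0.171×0.454 = 0.365950
P(low oil pressure | warning light) = 0.298736/0.365950 ≈ 0.816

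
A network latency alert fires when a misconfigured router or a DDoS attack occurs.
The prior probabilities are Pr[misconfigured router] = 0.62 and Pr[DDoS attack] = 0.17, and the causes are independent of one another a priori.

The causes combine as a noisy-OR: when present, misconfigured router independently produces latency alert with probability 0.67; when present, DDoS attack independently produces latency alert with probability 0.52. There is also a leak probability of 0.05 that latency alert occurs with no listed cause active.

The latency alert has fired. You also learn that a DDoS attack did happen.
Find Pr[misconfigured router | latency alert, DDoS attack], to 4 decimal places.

Pr[misconfigured router | latency alert, DDoS attack] ≈ 0.7181

Under noisy-OR, P(latency alert | causes) = 1 − (1−0.05)·∏(1−qᵢ) over the active causes.
P(latency alert | DDoS attack) = 0.544·0.38 + 0.84952·0.62 = 0.206720 + 0.526702 = 0.733422
Of this, 0.526702 comes from 0.84952·0.62 (the misconfigured router=true cases).
Hence the posterior is 0.526702/0.733422 ≈ 0.7181.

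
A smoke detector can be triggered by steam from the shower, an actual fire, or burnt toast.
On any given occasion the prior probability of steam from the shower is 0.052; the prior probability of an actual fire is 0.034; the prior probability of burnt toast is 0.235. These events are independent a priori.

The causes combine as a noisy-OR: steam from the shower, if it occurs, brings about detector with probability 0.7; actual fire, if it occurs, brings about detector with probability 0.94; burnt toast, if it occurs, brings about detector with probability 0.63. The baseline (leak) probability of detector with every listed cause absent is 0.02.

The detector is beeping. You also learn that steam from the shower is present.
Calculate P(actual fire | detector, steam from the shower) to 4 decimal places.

Under noisy-OR, P(detector | causes) = 1 − (1−0.02)·∏(1−qᵢ) over the active causes.
For the numerator, keep only actual fire=true terms: 0.025551 + 0.007938 = 0.033489
Denominator P(detector | steam from the shower): 0.706·0.966·0.765 + 0.89122·0.966·0.235 + 0.98236·0.034·0.765 + 0.993473·0.034·0.235 = 0.757532
P(actual fire | detector, steam from the shower) = 0.033489/0.757532 ≈ 0.0442

P(actual fire | detector, steam from the shower) ≈ 0.0442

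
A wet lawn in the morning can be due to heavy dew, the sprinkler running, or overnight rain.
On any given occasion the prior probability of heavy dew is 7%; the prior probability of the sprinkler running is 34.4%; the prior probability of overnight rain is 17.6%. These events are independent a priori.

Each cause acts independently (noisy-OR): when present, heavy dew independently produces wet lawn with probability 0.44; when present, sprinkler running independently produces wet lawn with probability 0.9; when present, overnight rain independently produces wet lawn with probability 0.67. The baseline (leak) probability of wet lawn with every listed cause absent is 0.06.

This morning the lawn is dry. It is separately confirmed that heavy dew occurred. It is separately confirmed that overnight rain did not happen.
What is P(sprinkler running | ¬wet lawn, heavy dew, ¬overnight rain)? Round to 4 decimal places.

P(sprinkler running | ¬wet lawn, heavy dew, ¬overnight rain) ≈ 0.0498

Under noisy-OR, P(wet lawn | causes) = 1 − (1−0.06)·∏(1−qᵢ) over the active causes.
P(¬wet lawn | heavy dew, ¬overnight rain) = 0.5264*0.656 + 0.05264*0.344 = 0.345318 + 0.018108 = 0.363426
Restricting to configurations with sprinkler running present: 0.05264*0.344 = 0.018108.
So P(sprinkler running | ¬wet lawn, heavy dew, ¬overnight rain) = 0.018108/0.363426 ≈ 0.0498.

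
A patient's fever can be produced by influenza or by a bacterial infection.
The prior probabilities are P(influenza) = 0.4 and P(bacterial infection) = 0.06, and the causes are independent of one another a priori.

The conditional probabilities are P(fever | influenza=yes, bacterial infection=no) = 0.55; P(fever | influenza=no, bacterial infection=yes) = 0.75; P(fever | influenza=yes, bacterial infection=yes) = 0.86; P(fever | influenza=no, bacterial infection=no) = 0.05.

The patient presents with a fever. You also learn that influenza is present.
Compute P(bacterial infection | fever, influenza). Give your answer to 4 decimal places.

P(bacterial infection | fever, influenza) ≈ 0.0907

P(fever | influenza) = 0.55·0.94 + 0.86·0.06 = 0.517000 + 0.051600 = 0.568600
Of this, 0.051600 comes from 0.86·0.06 (the bacterial infection=true cases).
So P(bacterial infection | fever, influenza) = 0.051600/0.568600 ≈ 0.0907.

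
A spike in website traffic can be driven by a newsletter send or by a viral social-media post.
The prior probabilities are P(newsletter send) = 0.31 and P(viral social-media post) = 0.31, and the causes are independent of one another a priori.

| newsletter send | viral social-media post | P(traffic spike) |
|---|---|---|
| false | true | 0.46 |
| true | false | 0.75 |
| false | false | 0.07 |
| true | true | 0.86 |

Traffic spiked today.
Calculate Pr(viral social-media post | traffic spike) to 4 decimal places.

Pr(viral social-media post | traffic spike) ≈ 0.4830

Numerator (weight on configurations with viral social-media post): 0.098394 + 0.082646 = 0.181040
Denominator P(traffic spike): 0.07*0.69*0.69 + 0.46*0.69*0.31 + 0.75*0.31*0.69 + 0.86*0.31*0.31 = 0.374792
Posterior = 0.181040 / 0.374792 ≈ 0.4830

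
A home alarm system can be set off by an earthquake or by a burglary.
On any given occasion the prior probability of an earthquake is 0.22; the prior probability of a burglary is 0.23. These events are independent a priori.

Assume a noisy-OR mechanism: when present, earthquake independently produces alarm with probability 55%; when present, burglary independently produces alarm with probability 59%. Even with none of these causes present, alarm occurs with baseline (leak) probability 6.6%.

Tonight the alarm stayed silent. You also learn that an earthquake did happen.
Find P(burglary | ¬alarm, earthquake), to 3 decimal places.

Under noisy-OR, P(alarm | causes) = 1 − (1−0.066)·∏(1−qᵢ) over the active causes.
P(¬alarm | earthquake) = 0.4203*0.77 + 0.172323*0.23 = 0.323631 + 0.039634 = 0.363265
Of this, 0.039634 comes from 0.172323*0.23 (the burglary=true cases).
So P(burglary | ¬alarm, earthquake) = 0.039634/0.363265 ≈ 0.109.

P(burglary | ¬alarm, earthquake) ≈ 0.109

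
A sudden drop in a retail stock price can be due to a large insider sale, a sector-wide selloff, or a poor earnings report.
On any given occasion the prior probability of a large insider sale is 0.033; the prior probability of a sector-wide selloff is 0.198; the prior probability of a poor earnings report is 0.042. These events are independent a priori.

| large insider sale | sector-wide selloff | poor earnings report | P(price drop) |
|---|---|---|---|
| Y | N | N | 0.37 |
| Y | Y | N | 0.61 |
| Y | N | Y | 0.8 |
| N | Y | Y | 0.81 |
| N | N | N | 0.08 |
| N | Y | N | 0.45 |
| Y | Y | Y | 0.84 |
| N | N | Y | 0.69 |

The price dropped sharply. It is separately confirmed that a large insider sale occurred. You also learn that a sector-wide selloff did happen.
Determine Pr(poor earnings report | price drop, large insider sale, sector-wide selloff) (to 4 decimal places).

Pr(poor earnings report | price drop, large insider sale, sector-wide selloff) ≈ 0.0569

Enumerate both values of poor earnings report and weight by the priors:
  P(price drop | large insider sale, sector-wide selloff) = 0.61·0.958 + 0.84·0.042
        = 0.584380 + 0.035280 = 0.619660
Configurations with poor earnings report contribute 0.035280, so
  P(poor earnings report | price drop, large insider sale, sector-wide selloff) = 0.035280 / 0.619660 ≈ 0.0569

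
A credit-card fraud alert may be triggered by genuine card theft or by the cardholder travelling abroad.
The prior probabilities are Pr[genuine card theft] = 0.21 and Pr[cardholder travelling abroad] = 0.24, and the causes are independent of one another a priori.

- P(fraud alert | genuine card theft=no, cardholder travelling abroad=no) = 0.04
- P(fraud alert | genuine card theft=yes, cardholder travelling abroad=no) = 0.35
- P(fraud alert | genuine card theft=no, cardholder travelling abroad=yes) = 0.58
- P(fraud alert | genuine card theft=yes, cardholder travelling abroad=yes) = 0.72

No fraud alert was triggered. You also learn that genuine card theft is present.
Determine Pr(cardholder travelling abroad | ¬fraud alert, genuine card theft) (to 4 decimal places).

Pr(cardholder travelling abroad | ¬fraud alert, genuine card theft) ≈ 0.1197

By total probability over both values of cardholder travelling abroad:
  P(¬fraud alert | genuine card theft) = 0.65·0.76 + 0.28·0.24
        = 0.494000 + 0.067200 = 0.561200
Configurations with cardholder travelling abroad contribute 0.067200, so
  P(cardholder travelling abroad | ¬fraud alert, genuine card theft) = 0.067200 / 0.561200 ≈ 0.1197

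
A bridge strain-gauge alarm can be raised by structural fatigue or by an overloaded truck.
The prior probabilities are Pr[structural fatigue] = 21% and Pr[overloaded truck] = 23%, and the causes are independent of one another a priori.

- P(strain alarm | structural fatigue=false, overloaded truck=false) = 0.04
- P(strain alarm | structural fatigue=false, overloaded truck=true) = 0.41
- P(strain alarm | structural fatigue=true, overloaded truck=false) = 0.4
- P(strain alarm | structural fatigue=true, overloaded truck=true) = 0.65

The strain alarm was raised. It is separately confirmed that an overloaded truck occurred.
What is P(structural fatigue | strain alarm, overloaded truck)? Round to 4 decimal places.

P(strain alarm | overloaded truck) = 0.41×0.79 + 0.65×0.21 = 0.323900 + 0.136500 = 0.460400
The structural fatigue-present share is 0.65×0.21 = 0.136500.
So P(structural fatigue | strain alarm, overloaded truck) = 0.136500/0.460400 ≈ 0.2965.

P(structural fatigue | strain alarm, overloaded truck) ≈ 0.2965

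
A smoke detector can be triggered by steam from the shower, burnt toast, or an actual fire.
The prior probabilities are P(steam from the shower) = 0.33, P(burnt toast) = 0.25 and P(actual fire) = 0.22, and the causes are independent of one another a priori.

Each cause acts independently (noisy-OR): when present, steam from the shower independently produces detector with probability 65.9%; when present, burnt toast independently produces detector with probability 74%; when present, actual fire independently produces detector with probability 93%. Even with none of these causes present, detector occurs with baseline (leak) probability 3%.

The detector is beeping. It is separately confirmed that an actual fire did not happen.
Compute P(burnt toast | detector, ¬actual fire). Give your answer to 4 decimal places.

P(burnt toast | detector, ¬actual fire) ≈ 0.5262

Under noisy-OR, P(detector | causes) = 1 − (1−0.03)·∏(1−qᵢ) over the active causes.
P(detector | ¬actual fire) = 0.03×0.67×0.75 + 0.7478×0.67×0.25 + 0.66923×0.33×0.75 + 0.914×0.33×0.25 = 0.015075 + 0.125257 + 0.165634 + 0.075405 = 0.381371
Of this, 0.200662 comes from 0.125257 + 0.075405 (the burnt toast=true cases).
So P(burnt toast | detector, ¬actual fire) = 0.200662/0.381371 ≈ 0.5262.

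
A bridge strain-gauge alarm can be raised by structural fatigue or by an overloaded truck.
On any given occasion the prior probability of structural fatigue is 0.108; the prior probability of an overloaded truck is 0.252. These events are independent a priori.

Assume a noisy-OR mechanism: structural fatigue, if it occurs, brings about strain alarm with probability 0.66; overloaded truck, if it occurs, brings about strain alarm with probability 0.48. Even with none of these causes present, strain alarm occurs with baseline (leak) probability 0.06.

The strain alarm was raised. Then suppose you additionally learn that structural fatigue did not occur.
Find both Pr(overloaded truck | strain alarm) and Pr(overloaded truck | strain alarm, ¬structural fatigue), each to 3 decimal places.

Under noisy-OR, P(strain alarm | causes) = 1 − (1−0.06)·∏(1−qᵢ) over the active causes.
Weight on overloaded truck=true, given the evidence: 0.114910 + 0.022693 = 0.137603
Normalizer over all consistent configurations: 0.06×0.892×0.748 + 0.5112×0.892×0.252 + 0.6804×0.108×0.748 + 0.833808×0.108×0.252 = 0.232601
Posterior = 0.137603 / 0.232601 ≈ 0.592

Now also conditioning on structural fatigue≠true:
P(strain alarm | ¬structural fatigue) = 0.06·0.748 + 0.5112·0.252 = 0.044880 + 0.128822 = 0.173702
The overloaded truck-present share is 0.5112·0.252 = 0.128822.
So P(overloaded truck | strain alarm, ¬structural fatigue) = 0.128822/0.173702 ≈ 0.742.
With structural fatigue excluded, overloaded truck must carry more of the explanatory weight for the strain alarm.

Pr(overloaded truck | strain alarm) ≈ 0.592; Pr(overloaded truck | strain alarm, ¬structural fatigue) ≈ 0.742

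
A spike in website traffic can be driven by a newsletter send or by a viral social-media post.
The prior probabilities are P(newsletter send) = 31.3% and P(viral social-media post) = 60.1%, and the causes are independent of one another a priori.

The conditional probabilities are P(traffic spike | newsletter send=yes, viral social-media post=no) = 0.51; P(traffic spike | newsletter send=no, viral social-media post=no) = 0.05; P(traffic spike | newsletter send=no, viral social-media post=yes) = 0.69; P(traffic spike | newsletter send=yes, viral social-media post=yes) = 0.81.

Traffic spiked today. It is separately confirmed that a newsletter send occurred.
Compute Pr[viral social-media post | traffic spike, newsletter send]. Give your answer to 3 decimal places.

Pr[viral social-media post | traffic spike, newsletter send] ≈ 0.705

Enumerate both values of viral social-media post and weight by the priors:
  P(traffic spike | newsletter send) = 0.51*0.399 + 0.81*0.601
        = 0.203490 + 0.486810 = 0.690300
Configurations with viral social-media post contribute 0.486810, so
  P(viral social-media post | traffic spike, newsletter send) = 0.486810 / 0.690300 ≈ 0.705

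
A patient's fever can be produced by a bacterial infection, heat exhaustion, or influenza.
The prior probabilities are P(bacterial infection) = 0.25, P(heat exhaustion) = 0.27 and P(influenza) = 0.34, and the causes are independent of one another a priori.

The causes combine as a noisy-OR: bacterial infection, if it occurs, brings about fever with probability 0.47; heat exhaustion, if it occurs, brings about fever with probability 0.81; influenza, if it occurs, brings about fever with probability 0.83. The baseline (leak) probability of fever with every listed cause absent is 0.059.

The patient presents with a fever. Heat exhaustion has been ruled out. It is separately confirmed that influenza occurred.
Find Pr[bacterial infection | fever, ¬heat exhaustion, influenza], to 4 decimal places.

Pr[bacterial infection | fever, ¬heat exhaustion, influenza] ≈ 0.2664

Under noisy-OR, P(fever | causes) = 1 − (1−0.059)·∏(1−qᵢ) over the active causes.
Weight on bacterial infection=true, given the evidence: 0.915216*0.25 = 0.228804
Denominator P(fever | ¬heat exhaustion, influenza): 0.84003*0.75 + 0.915216*0.25 = 0.858827
Posterior = 0.228804 / 0.858827 ≈ 0.2664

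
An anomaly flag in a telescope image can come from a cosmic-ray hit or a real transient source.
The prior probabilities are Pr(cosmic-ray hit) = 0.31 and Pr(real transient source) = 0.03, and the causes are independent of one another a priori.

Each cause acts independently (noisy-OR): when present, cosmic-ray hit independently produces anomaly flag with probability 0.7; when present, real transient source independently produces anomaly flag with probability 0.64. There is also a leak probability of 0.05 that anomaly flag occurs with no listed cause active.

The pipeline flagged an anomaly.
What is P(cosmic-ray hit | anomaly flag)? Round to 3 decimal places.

P(cosmic-ray hit | anomaly flag) ≈ 0.826

Under noisy-OR, P(anomaly flag | causes) = 1 − (1−0.05)·∏(1−qᵢ) over the active causes.
Sum P(anomaly flag|·) weighted by the priors over the 4 (cosmic-ray hit, real transient source) configurations:
  P(anomaly flag) = 0.05×0.69×0.97 + 0.658×0.69×0.03 + 0.715×0.31×0.97 + 0.8974×0.31×0.03
        = 0.033465 + 0.013621 + 0.215000 + 0.008346 = 0.270432
Configurations with cosmic-ray hit contribute 0.223346, so
  P(cosmic-ray hit | anomaly flag) = 0.223346 / 0.270432 ≈ 0.826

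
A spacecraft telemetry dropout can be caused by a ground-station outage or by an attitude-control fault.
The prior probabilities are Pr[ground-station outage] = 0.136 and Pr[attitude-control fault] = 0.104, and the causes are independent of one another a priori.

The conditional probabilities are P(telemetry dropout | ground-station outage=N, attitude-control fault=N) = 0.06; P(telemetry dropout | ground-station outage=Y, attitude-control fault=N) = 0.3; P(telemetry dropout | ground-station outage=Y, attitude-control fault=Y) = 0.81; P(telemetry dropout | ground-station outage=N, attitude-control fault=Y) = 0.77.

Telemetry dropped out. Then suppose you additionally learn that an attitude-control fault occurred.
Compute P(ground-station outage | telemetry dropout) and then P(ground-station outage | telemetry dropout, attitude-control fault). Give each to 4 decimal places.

P(telemetry dropout) = 0.06*0.864*0.896 + 0.77*0.864*0.104 + 0.3*0.136*0.896 + 0.81*0.136*0.104 = 0.046449 + 0.069189 + 0.036557 + 0.011457 = 0.163652
Of this, 0.048014 comes from 0.036557 + 0.011457 (the ground-station outage=true cases).
P(ground-station outage | telemetry dropout) = 0.048014 / 0.163652 ≈ 0.2934

Now condition on the additional information:
P(telemetry dropout | attitude-control fault) = 0.77×0.864 + 0.81×0.136 = 0.665280 + 0.110160 = 0.775440
Of this, 0.110160 comes from 0.81×0.136 (the ground-station outage=true cases).
So P(ground-station outage | telemetry dropout, attitude-control fault) = 0.110160/0.775440 ≈ 0.1421.

P(ground-station outage | telemetry dropout) ≈ 0.2934; P(ground-station outage | telemetry dropout, attitude-control fault) ≈ 0.1421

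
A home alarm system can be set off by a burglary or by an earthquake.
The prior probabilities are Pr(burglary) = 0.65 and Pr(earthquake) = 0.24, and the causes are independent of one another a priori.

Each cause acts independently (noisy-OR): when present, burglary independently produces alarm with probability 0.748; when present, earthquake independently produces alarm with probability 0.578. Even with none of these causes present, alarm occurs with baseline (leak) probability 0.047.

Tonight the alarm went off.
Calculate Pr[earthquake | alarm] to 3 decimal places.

Pr[earthquake | alarm] ≈ 0.329

Under noisy-OR, P(alarm | causes) = 1 − (1−0.047)·∏(1−qᵢ) over the active causes.
For the numerator, keep only earthquake=true terms: 0.050218 + 0.140190 = 0.190408
Denominator P(alarm): 0.047·0.35·0.76 + 0.597834·0.35·0.24 + 0.759844·0.65·0.76 + 0.898654·0.65·0.24 = 0.578273
P(earthquake | alarm) = 0.190408/0.578273 ≈ 0.329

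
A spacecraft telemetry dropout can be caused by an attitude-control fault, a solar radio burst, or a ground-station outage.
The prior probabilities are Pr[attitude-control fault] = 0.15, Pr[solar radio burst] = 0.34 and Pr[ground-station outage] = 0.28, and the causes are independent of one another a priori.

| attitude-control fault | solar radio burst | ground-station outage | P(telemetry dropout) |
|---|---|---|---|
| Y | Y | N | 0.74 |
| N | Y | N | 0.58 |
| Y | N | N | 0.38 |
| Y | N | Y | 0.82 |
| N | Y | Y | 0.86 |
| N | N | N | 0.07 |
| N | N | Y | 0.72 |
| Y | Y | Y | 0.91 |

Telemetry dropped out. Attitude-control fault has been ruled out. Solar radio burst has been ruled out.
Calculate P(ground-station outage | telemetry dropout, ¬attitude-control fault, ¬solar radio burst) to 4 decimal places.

P(ground-station outage | telemetry dropout, ¬attitude-control fault, ¬solar radio burst) ≈ 0.8000

Sum P(telemetry dropout|·) weighted by the priors over both values of ground-station outage:
  P(telemetry dropout | ¬attitude-control fault, ¬solar radio burst) = 0.07·0.72 + 0.72·0.28
        = 0.050400 + 0.201600 = 0.252000
Configurations with ground-station outage contribute 0.201600, so
  P(ground-station outage | telemetry dropout, ¬attitude-control fault, ¬solar radio burst) = 0.201600 / 0.252000 ≈ 0.8000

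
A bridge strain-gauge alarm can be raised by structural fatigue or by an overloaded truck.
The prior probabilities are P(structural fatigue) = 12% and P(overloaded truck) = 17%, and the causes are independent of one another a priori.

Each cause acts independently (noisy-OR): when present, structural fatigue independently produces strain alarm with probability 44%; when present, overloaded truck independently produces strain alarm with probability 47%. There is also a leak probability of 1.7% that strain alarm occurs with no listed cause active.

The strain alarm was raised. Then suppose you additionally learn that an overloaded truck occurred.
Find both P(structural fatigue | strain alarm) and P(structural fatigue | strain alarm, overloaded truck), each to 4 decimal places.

P(structural fatigue | strain alarm) ≈ 0.4133; P(structural fatigue | strain alarm, overloaded truck) ≈ 0.1678

Under noisy-OR, P(strain alarm | causes) = 1 − (1−0.017)·∏(1−qᵢ) over the active causes.
Enumerate the 4 (structural fatigue, overloaded truck) configurations and weight by the priors:
  P(strain alarm) = 0.017×0.88×0.83 + 0.47901×0.88×0.17 + 0.44952×0.12×0.83 + 0.708246×0.12×0.17
        = 0.012417 + 0.071660 + 0.044772 + 0.014448 = 0.143297
Keeping only the structural fatigue-present terms gives 0.059220, so
  P(structural fatigue | strain alarm) = 0.059220 / 0.143297 ≈ 0.4133

Now condition on the additional information:
By total probability over both values of structural fatigue:
  P(strain alarm | overloaded truck) = 0.47901×0.88 + 0.708246×0.12
        = 0.421529 + 0.084990 = 0.506519
Keeping only the structural fatigue-present terms gives 0.084990, so
  P(structural fatigue | strain alarm, overloaded truck) = 0.084990 / 0.506519 ≈ 0.1678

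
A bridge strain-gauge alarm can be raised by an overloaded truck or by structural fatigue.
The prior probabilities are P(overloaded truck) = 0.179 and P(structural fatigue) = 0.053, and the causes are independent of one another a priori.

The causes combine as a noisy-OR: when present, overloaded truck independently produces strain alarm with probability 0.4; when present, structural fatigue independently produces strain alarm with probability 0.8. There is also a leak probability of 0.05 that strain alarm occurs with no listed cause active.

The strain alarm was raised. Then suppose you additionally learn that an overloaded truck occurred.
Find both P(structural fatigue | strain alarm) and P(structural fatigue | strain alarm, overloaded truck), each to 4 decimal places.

Under noisy-OR, P(strain alarm | causes) = 1 − (1−0.05)·∏(1−qᵢ) over the active causes.
Weight on structural fatigue=true, given the evidence: 0.035246 + 0.008405 = 0.043651
Normalizer over all consistent configurations: 0.05·0.821·0.947 + 0.81·0.821·0.053 + 0.43·0.179·0.947 + 0.886·0.179·0.053 = 0.155416
Posterior = 0.043651 / 0.155416 ≈ 0.2809

With the extra evidence:
Sum P(strain alarm|·) weighted by the priors over both values of structural fatigue:
  P(strain alarm | overloaded truck) = 0.43×0.947 + 0.886×0.053
        = 0.407210 + 0.046958 = 0.454168
The terms with structural fatigue present sum to 0.046958, so
  P(structural fatigue | strain alarm, overloaded truck) = 0.046958 / 0.454168 ≈ 0.1034

P(structural fatigue | strain alarm) ≈ 0.2809; P(structural fatigue | strain alarm, overloaded truck) ≈ 0.1034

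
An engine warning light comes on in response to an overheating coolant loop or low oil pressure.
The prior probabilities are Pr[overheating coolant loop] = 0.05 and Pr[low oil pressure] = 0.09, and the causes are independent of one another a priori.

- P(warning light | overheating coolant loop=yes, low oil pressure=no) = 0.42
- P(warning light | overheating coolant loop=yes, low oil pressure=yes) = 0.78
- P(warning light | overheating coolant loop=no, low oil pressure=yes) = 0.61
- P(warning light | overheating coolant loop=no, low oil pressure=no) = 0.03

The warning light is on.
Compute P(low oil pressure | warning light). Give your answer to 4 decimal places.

Numerator (weight on configurations with low oil pressure): 0.052155 + 0.003510 = 0.055665
Denominator P(warning light): 0.03×0.95×0.91 + 0.61×0.95×0.09 + 0.42×0.05×0.91 + 0.78×0.05×0.09 = 0.100710
Posterior = 0.055665 / 0.100710 ≈ 0.5527

P(low oil pressure | warning light) ≈ 0.5527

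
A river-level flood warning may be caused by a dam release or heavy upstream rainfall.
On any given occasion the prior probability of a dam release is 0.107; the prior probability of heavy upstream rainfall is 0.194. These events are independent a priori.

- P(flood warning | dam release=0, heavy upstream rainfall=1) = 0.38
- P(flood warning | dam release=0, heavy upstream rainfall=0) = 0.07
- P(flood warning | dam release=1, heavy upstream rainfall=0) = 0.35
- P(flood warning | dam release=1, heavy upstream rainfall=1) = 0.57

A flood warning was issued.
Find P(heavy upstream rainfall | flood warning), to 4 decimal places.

P(heavy upstream rainfall | flood warning) ≈ 0.4908

P(flood warning) = 0.07×0.893×0.806 + 0.38×0.893×0.194 + 0.35×0.107×0.806 + 0.57×0.107×0.194 = 0.050383 + 0.065832 + 0.030185 + 0.011832 = 0.158232
Restricting to configurations with heavy upstream rainfall present: 0.065832 + 0.011832 = 0.077664.
So P(heavy upstream rainfall | flood warning) = 0.077664/0.158232 ≈ 0.4908.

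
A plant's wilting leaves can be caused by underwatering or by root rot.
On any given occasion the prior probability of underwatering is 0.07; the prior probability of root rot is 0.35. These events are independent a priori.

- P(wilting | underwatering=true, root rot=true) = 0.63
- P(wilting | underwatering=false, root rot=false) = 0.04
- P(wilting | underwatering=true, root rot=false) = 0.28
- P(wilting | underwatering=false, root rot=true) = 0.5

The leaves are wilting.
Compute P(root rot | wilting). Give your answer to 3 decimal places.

P(root rot | wilting) ≈ 0.828

P(wilting) = 0.04·0.93·0.65 + 0.5·0.93·0.35 + 0.28·0.07·0.65 + 0.63·0.07·0.35 = 0.024180 + 0.162750 + 0.012740 + 0.015435 = 0.215105
The root rot-present share is 0.162750 + 0.015435 = 0.178185.
P(root rot | wilting) = 0.178185 / 0.215105 ≈ 0.828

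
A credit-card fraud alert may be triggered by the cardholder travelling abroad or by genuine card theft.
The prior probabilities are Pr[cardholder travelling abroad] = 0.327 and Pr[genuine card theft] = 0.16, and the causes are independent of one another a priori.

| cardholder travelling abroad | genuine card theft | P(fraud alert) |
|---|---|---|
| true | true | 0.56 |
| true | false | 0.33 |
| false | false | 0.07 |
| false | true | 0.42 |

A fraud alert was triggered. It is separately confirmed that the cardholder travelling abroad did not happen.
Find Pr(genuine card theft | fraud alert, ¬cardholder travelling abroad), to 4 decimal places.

Weight on genuine card theft=true, given the evidence: 0.42·0.16 = 0.067200
Denominator P(fraud alert | ¬cardholder travelling abroad): 0.07·0.84 + 0.42·0.16 = 0.126000
P(genuine card theft | fraud alert, ¬cardholder travelling abroad) = 0.067200/0.126000 ≈ 0.5333

Pr(genuine card theft | fraud alert, ¬cardholder travelling abroad) ≈ 0.5333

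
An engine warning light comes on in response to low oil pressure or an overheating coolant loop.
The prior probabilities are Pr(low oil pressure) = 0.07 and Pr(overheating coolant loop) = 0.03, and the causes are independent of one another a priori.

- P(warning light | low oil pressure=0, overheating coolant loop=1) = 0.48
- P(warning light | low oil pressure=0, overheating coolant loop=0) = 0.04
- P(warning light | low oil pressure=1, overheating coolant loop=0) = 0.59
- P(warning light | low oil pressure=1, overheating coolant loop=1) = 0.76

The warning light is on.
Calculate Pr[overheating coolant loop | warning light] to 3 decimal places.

Pr[overheating coolant loop | warning light] ≈ 0.164

P(warning light) = 0.04·0.93·0.97 + 0.48·0.93·0.03 + 0.59·0.07·0.97 + 0.76·0.07·0.03 = 0.036084 + 0.013392 + 0.040061 + 0.001596 = 0.091133
The overheating coolant loop-present share is 0.013392 + 0.001596 = 0.014988.
So P(overheating coolant loop | warning light) = 0.014988/0.091133 ≈ 0.164.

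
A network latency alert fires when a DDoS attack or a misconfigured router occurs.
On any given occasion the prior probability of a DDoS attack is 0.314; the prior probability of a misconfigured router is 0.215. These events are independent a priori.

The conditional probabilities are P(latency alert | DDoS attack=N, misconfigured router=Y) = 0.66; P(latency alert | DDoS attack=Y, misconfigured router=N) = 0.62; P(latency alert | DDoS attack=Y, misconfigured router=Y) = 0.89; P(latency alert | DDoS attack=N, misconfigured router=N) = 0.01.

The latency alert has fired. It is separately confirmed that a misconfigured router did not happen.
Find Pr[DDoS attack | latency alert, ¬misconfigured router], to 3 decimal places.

Pr[DDoS attack | latency alert, ¬misconfigured router] ≈ 0.966

Weight on DDoS attack=true, given the evidence: 0.62×0.314 = 0.194680
The normalizing constant is 0.01×0.686 + 0.62×0.314 = 0.201540
P(DDoS attack | latency alert, ¬misconfigured router) = 0.194680/0.201540 ≈ 0.966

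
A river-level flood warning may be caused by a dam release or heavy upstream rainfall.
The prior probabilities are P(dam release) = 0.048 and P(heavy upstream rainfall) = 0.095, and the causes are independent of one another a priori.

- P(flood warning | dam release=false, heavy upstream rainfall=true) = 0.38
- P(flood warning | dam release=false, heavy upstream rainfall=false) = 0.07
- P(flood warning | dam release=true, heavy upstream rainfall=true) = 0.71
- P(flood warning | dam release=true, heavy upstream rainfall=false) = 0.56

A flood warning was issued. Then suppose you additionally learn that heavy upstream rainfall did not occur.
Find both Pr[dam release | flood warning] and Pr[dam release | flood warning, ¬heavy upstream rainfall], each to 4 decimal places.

Sum P(flood warning|·) weighted by the priors over the 4 (dam release, heavy upstream rainfall) configurations:
  P(flood warning) = 0.07*0.952*0.905 + 0.38*0.952*0.095 + 0.56*0.048*0.905 + 0.71*0.048*0.095
        = 0.060309 + 0.034367 + 0.024326 + 0.003238 = 0.122240
The terms with dam release present sum to 0.027564, so
  P(dam release | flood warning) = 0.027564 / 0.122240 ≈ 0.2255

With the extra evidence:
Sum P(flood warning|·) weighted by the priors over both values of dam release:
  P(flood warning | ¬heavy upstream rainfall) = 0.07×0.952 + 0.56×0.048
        = 0.066640 + 0.026880 = 0.093520
Keeping only the dam release-present terms gives 0.026880, so
  P(dam release | flood warning, ¬heavy upstream rainfall) = 0.026880 / 0.093520 ≈ 0.2874

Pr[dam release | flood warning] ≈ 0.2255; Pr[dam release | flood warning, ¬heavy upstream rainfall] ≈ 0.2874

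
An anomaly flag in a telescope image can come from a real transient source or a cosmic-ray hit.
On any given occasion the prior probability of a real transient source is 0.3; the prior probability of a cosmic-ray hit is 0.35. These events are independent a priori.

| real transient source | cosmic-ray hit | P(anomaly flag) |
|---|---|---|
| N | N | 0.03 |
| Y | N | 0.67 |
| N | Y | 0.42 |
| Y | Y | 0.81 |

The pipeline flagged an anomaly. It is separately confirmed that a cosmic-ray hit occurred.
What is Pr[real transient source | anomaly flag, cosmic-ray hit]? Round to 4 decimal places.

Enumerate both values of real transient source and weight by the priors:
  P(anomaly flag | cosmic-ray hit) = 0.42*0.7 + 0.81*0.3
        = 0.294000 + 0.243000 = 0.537000
Configurations with real transient source contribute 0.243000, so
  P(real transient source | anomaly flag, cosmic-ray hit) = 0.243000 / 0.537000 ≈ 0.4525

Pr[real transient source | anomaly flag, cosmic-ray hit] ≈ 0.4525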